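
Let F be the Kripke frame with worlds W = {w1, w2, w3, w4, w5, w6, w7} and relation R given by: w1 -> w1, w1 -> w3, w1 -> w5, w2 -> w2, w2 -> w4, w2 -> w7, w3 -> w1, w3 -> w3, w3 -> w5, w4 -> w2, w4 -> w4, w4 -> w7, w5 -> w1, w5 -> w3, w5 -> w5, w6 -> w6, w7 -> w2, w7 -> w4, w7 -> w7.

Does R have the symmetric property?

Yes

Symmetric: yes — every pair in R has its reverse in R.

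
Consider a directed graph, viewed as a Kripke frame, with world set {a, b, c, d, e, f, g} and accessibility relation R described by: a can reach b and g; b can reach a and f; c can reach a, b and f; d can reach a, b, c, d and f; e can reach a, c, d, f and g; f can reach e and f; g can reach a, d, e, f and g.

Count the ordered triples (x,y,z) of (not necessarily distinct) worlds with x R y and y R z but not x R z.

26

Enumerating: (a,b,a), (a,b,f), (a,g,a), (a,g,d), (a,g,e), (a,g,f), (b,a,b), (b,a,g), (b,f,e), (c,a,g), (c,f,e), (d,a,g), … and 14 more.
Total: 26.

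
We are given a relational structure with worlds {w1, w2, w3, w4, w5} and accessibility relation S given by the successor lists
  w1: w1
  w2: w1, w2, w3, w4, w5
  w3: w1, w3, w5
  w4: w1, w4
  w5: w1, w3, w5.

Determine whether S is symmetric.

No

Symmetric: no — w2 S w1 but not w1 S w2.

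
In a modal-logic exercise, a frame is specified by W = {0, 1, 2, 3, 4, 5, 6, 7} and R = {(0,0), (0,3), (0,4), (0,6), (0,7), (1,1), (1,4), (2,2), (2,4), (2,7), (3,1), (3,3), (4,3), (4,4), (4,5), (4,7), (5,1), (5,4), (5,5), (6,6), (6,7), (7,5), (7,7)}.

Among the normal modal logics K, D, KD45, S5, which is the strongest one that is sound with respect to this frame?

Serial (axiom D): yes — every world has a successor (e.g. 0 R 0).
Euclidean (axiom 5): no — 0 R 3 and 0 R 4, but not 3 R 4.
Transitive (axiom 4): no — 0 R 3 and 3 R 1, but not 0 R 1.
Reflexive (axiom T): yes — every world is R-related to itself.
So F validates K, D; KD45 would additionally require R to be Euclidean and transitive. The strongest is D.

D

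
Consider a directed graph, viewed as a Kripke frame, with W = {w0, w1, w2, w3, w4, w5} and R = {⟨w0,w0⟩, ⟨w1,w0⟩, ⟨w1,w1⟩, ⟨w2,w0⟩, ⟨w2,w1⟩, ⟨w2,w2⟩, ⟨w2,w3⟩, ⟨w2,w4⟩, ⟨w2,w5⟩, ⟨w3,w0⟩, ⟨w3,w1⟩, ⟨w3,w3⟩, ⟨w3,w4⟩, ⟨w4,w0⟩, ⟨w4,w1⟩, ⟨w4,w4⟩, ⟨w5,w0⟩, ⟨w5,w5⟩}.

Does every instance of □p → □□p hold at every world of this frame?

Yes

The schema 4 characterises exactly the transitive frames.
Transitive: yes — every two-step R-path is closed by a direct edge.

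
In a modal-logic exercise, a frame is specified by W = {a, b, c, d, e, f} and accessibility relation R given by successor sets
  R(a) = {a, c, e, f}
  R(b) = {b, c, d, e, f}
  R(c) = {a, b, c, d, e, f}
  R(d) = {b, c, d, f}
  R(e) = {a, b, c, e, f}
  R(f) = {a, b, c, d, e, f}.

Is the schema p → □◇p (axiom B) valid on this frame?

The schema B characterises exactly the symmetric frames.
Symmetric: yes — every pair in R has its reverse in R.

Yes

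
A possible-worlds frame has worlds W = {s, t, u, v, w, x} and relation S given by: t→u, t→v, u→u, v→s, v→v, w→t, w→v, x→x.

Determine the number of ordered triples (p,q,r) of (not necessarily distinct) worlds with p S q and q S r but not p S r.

3

Enumerating: (t,v,s), (w,t,u), (w,v,s).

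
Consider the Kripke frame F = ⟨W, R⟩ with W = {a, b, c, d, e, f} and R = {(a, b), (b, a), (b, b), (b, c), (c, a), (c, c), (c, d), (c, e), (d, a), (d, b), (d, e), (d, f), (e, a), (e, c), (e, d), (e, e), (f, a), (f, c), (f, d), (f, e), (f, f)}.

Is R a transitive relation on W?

Transitive: no — a R b and b R c, but not a R c.

No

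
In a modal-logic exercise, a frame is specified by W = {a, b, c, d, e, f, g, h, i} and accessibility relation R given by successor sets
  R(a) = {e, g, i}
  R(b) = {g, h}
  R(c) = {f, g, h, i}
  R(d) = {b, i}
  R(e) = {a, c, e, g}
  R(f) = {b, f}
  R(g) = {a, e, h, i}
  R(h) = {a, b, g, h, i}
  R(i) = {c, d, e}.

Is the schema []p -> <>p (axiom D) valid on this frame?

By correspondence theory, D is valid on a frame iff R is serial.
Serial: yes — every world has a successor (e.g. a R e).

Yes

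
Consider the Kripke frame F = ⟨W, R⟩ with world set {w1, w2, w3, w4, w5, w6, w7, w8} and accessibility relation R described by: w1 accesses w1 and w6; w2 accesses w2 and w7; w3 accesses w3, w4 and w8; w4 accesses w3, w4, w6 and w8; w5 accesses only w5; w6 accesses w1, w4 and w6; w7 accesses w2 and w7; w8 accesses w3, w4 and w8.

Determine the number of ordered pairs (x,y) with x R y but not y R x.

R is symmetric; there are no such tuples.

0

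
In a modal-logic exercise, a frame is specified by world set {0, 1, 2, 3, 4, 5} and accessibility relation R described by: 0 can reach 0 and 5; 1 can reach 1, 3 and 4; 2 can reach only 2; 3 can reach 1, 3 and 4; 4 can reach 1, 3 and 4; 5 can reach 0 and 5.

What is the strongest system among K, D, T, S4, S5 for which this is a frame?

Serial (axiom D): yes — every world has a successor (e.g. 0 R 0).
Reflexive (axiom T): yes — every world is R-related to itself.
Transitive (axiom 4): yes — every two-step R-path is closed by a direct edge.
Euclidean (axiom 5): yes — any two successors of a common world are R-related.
So F validates K, D, T, S4, S5. The strongest is S5.

S5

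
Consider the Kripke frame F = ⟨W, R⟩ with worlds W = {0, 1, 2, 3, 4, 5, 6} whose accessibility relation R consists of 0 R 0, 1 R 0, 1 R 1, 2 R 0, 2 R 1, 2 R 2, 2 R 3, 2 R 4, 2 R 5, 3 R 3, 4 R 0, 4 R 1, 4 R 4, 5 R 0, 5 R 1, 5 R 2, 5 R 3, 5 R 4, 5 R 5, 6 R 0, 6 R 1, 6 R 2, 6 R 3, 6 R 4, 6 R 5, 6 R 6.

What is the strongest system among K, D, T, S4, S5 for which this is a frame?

Serial (axiom D): yes — every world has a successor (e.g. 0 R 0).
Reflexive (axiom T): yes — every world is R-related to itself.
Transitive (axiom 4): yes — every two-step R-path is closed by a direct edge.
Euclidean (axiom 5): no — 2 R 0 and 2 R 1, but not 0 R 1.
So F validates K, D, T, S4; S5 would additionally require R to be Euclidean. The strongest is S4.

S4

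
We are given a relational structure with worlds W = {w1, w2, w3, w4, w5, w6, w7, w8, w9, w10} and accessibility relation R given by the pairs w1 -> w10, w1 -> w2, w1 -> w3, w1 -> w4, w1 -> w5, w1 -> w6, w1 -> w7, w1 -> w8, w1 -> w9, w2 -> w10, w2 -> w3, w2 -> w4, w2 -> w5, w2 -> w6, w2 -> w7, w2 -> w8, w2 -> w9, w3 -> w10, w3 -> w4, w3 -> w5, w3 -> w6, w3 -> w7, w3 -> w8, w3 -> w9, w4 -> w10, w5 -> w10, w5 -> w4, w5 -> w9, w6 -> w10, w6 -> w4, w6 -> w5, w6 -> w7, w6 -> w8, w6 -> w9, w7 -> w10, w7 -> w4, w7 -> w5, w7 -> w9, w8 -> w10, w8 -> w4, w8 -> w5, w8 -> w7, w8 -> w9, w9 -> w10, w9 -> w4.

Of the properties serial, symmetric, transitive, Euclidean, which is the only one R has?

transitive

Serial: no — w10 has no R-successor.
Symmetric: no — w1 R w10 but not w10 R w1.
Transitive: yes — every two-step R-path is closed by a direct edge.
Euclidean: no — w1 R w10 and w1 R w2, but not w10 R w2.
Only transitive holds.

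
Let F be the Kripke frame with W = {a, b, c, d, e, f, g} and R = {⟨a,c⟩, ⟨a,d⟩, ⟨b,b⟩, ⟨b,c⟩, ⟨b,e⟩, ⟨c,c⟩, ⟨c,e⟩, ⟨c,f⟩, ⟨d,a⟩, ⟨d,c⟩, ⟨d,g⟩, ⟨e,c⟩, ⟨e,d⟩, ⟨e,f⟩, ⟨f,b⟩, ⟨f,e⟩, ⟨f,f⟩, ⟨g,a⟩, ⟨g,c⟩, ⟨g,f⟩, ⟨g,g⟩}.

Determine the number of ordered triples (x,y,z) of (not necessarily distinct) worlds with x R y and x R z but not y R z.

27

Enumerating: (a,c,d), (a,d,d), (b,c,b), (b,e,b), (b,e,e), (c,e,e), (c,f,c), (d,a,a), (d,a,g), (d,c,a), (d,c,g), (e,c,d), … and 15 more.
Total: 27.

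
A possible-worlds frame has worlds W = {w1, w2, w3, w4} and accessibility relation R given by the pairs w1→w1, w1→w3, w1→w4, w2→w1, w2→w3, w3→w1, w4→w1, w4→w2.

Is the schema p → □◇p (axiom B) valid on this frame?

No

By correspondence theory, B is valid on a frame iff R is symmetric.
Symmetric: no — w2 R w1 but not w1 R w2.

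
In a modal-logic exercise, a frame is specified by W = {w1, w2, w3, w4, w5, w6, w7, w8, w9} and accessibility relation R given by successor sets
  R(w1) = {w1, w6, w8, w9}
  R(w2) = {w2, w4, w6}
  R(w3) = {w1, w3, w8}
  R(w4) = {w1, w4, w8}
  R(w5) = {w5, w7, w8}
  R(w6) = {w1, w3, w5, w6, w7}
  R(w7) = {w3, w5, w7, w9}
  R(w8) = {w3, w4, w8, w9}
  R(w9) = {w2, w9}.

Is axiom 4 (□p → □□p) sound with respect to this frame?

No

Axiom 4 corresponds to the accessibility relation being transitive.
Transitive: no — w1 R w6 and w6 R w3, but not w1 R w3.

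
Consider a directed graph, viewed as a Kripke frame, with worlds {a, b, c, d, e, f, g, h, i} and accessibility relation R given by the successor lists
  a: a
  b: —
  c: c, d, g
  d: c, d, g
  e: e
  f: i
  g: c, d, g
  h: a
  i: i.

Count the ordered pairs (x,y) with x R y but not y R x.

Enumerating: (f,i), (h,a).

2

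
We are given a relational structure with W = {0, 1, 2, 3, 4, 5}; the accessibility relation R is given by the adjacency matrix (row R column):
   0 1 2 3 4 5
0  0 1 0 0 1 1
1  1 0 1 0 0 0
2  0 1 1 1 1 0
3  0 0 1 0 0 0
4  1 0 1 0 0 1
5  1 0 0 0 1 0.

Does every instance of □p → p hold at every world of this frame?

The schema T characterises exactly the reflexive frames.
Reflexive: no — 0 is not related to itself.

No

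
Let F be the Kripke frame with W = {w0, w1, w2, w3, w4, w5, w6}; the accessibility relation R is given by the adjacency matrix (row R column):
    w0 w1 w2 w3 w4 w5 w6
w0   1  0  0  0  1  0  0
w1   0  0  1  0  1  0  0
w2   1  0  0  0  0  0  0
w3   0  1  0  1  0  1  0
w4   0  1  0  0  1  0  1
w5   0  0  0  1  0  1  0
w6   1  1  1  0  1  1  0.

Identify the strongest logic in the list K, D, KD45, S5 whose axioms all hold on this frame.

Serial (axiom D): yes — every world has a successor (e.g. w0 R w0).
Euclidean (axiom 5): no — w1 R w2 and w1 R w4, but not w2 R w4.
Transitive (axiom 4): no — w0 R w4 and w4 R w1, but not w0 R w1.
Reflexive (axiom T): no — w1 is not related to itself.
So F validates K, D; KD45 would additionally require R to be Euclidean and transitive. The strongest is D.

D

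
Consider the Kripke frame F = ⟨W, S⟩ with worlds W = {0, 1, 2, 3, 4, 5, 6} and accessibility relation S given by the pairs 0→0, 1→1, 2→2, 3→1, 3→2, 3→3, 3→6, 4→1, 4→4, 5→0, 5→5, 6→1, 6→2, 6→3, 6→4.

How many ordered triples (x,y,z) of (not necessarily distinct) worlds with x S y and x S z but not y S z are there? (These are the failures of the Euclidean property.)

Enumerating: (3,1,2), (3,1,3), (3,1,6), (3,2,1), (3,2,3), (3,2,6), (3,6,6), (4,1,4), (5,0,5), (6,1,2), (6,1,3), (6,1,4), (6,2,1), (6,2,3), (6,2,4), (6,3,4), (6,4,2), (6,4,3).

18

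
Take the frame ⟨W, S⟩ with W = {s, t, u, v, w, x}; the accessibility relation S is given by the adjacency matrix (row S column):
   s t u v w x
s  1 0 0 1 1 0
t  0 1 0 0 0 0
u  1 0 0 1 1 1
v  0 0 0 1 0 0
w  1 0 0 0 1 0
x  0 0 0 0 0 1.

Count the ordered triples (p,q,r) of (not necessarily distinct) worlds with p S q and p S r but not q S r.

12

Enumerating: (s,v,s), (s,v,w), (s,w,v), (u,s,x), (u,v,s), (u,v,w), (u,v,x), (u,w,v), (u,w,x), (u,x,s), (u,x,v), (u,x,w).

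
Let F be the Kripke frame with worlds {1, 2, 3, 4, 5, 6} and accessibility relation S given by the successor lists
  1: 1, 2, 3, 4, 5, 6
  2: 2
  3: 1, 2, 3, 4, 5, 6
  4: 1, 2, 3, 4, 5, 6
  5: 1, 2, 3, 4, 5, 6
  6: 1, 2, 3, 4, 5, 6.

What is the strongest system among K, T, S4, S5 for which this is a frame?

Reflexive (axiom T): yes — every world is S-related to itself.
Transitive (axiom 4): yes — every two-step S-path is closed by a direct edge.
Euclidean (axiom 5): no — 1 S 2 and 1 S 3, but not 2 S 3.
So F validates K, T, S4; S5 would additionally require S to be Euclidean. The strongest is S4.

S4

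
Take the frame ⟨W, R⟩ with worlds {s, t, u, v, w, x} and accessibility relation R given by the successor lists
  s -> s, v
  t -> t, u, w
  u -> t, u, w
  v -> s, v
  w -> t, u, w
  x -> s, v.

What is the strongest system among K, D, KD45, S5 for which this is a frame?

KD45

Serial (axiom D): yes — every world has a successor (e.g. s R s).
Euclidean (axiom 5): yes — any two successors of a common world are R-related.
Transitive (axiom 4): yes — every two-step R-path is closed by a direct edge.
Reflexive (axiom T): no — x is not related to itself.
So F validates K, D, KD45; S5 would additionally require R to be reflexive. The strongest is KD45.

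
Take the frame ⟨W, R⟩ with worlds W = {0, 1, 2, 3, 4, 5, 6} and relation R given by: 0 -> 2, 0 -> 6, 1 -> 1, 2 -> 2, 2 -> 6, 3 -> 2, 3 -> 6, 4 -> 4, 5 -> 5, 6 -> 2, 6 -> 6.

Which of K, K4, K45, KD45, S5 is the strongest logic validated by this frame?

KD45

Transitive (axiom 4): yes — every two-step R-path is closed by a direct edge.
Euclidean (axiom 5): yes — any two successors of a common world are R-related.
Serial (axiom D): yes — every world has a successor (e.g. 0 R 2).
Reflexive (axiom T): no — 0 is not related to itself.
So F validates K, K4, K45, KD45; S5 would additionally require R to be reflexive. The strongest is KD45.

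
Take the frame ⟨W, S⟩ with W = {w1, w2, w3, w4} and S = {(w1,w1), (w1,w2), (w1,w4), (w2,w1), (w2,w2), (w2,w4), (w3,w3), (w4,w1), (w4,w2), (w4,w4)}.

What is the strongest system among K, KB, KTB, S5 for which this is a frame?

S5

Symmetric (axiom B): yes — every pair in S has its reverse in S.
Reflexive (axiom T): yes — every world is S-related to itself.
Euclidean (axiom 5): yes — any two successors of a common world are S-related.
So F validates K, KB, KTB, S5. The strongest is S5.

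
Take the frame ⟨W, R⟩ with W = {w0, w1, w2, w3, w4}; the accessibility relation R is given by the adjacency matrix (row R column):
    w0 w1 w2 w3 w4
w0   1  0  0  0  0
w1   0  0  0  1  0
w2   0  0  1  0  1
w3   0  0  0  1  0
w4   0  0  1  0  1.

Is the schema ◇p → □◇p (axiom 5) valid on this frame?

Yes

By correspondence theory, 5 is valid on a frame iff R is Euclidean.
Euclidean: yes — any two successors of a common world are R-related.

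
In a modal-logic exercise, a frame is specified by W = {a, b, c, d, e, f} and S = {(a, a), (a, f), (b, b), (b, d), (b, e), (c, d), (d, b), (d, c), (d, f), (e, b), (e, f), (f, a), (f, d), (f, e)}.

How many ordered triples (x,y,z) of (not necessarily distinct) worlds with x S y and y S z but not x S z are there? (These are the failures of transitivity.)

25

Enumerating: (a,f,d), (a,f,e), (b,d,c), (b,d,f), (b,e,f), (c,d,b), (c,d,c), (c,d,f), (d,b,d), (d,b,e), (d,c,d), (d,f,a), … and 13 more.
Total: 25.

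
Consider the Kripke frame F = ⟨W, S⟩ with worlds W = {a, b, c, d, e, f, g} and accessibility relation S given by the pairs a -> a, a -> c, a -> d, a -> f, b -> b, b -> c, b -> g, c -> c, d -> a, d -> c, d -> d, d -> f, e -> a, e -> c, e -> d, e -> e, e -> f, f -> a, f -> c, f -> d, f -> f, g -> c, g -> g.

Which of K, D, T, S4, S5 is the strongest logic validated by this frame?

Serial (axiom D): yes — every world has a successor (e.g. a S a).
Reflexive (axiom T): yes — every world is S-related to itself.
Transitive (axiom 4): yes — every two-step S-path is closed by a direct edge.
Euclidean (axiom 5): no — a S c and a S d, but not c S d.
So F validates K, D, T, S4; S5 would additionally require S to be Euclidean. The strongest is S4.

S4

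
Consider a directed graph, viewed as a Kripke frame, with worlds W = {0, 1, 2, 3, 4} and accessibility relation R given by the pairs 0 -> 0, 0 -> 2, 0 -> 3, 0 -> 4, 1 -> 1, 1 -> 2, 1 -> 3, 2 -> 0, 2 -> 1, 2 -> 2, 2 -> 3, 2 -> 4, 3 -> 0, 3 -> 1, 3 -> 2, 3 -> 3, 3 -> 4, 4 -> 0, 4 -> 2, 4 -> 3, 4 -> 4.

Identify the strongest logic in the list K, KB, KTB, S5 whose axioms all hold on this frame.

KTB

Symmetric (axiom B): yes — every pair in R has its reverse in R.
Reflexive (axiom T): yes — every world is R-related to itself.
Euclidean (axiom 5): no — 2 R 0 and 2 R 1, but not 0 R 1.
So F validates K, KB, KTB; S5 would additionally require R to be Euclidean. The strongest is KTB.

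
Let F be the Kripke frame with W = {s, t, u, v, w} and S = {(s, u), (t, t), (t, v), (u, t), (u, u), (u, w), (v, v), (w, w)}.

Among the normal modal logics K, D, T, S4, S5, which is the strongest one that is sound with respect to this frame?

D

Serial (axiom D): yes — every world has a successor (e.g. s S u).
Reflexive (axiom T): no — s is not related to itself.
Transitive (axiom 4): no — s S u and u S t, but not s S t.
Euclidean (axiom 5): no — u S t and u S w, but not t S w.
So F validates K, D; T would additionally require S to be reflexive. The strongest is D.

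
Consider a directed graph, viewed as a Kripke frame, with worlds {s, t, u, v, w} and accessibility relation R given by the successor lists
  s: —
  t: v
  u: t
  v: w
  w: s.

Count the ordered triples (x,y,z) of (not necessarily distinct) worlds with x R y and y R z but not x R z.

3

Enumerating: (t,v,w), (u,t,v), (v,w,s).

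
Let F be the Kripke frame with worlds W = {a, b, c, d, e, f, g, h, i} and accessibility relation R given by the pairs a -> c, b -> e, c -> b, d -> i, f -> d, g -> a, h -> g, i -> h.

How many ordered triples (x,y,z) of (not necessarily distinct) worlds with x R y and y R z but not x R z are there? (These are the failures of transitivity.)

7

Enumerating: (a,c,b), (c,b,e), (d,i,h), (f,d,i), (g,a,c), (h,g,a), (i,h,g).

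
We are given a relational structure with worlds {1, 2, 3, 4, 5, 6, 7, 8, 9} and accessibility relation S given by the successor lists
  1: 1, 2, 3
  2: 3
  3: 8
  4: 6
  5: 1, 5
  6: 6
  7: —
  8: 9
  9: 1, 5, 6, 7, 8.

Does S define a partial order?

No

Reflexive: no — 2 is not related to itself.
Transitive: no — 1 S 3 and 3 S 8, but not 1 S 8.
Antisymmetric: no — 8 S 9 and 9 S 8 with 8 ≠ 9.
So S is not a partial order.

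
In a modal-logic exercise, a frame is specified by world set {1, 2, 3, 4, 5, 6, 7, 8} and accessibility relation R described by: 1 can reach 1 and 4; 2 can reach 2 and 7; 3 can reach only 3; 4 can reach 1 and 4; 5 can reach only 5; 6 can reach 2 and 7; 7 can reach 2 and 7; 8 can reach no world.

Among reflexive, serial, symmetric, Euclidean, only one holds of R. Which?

Euclidean

Reflexive: no — 6 is not related to itself.
Serial: no — 8 has no R-successor.
Symmetric: no — 6 R 2 but not 2 R 6.
Euclidean: yes — any two successors of a common world are R-related.
Only Euclidean holds.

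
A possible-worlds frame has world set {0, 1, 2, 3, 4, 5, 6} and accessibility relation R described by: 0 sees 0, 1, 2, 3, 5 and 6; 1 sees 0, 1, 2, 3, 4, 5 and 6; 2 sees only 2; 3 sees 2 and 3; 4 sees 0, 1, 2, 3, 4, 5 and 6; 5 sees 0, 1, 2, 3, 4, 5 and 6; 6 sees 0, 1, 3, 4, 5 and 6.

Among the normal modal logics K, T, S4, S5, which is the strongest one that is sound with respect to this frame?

Reflexive (axiom T): yes — every world is R-related to itself.
Transitive (axiom 4): no — 0 R 1 and 1 R 4, but not 0 R 4.
Euclidean (axiom 5): no — 0 R 2 and 0 R 1, but not 2 R 1.
So F validates K, T; S4 would additionally require R to be transitive. The strongest is T.

T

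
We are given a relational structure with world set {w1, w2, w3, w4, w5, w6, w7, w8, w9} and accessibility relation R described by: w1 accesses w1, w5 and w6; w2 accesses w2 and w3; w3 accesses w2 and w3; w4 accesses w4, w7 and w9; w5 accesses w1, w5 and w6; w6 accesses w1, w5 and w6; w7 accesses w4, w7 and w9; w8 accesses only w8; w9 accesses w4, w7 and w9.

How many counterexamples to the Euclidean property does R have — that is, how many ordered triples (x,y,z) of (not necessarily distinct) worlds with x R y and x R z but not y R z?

0

R is Euclidean; there are no such tuples.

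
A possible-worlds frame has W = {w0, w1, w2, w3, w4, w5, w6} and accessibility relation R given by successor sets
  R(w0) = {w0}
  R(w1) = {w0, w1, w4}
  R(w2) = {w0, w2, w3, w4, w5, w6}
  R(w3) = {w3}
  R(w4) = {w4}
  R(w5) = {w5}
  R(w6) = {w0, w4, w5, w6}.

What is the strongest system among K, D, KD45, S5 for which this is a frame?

Serial (axiom D): yes — every world has a successor (e.g. w0 R w0).
Euclidean (axiom 5): no — w1 R w0 and w1 R w4, but not w0 R w4.
Transitive (axiom 4): yes — every two-step R-path is closed by a direct edge.
Reflexive (axiom T): yes — every world is R-related to itself.
So F validates K, D; KD45 would additionally require R to be Euclidean. The strongest is D.

D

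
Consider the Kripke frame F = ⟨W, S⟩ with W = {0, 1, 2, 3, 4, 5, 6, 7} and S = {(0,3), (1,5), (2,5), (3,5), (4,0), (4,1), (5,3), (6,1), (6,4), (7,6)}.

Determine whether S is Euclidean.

No

Euclidean: no — 4 S 0 and 4 S 1, but not 0 S 1.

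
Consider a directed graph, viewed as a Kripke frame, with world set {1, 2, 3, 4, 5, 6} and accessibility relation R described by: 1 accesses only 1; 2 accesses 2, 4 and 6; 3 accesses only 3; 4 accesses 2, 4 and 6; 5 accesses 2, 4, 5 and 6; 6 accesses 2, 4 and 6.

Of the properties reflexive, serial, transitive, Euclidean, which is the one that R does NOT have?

Euclidean

Reflexive: yes — every world is R-related to itself.
Serial: yes — every world has a successor (e.g. 1 R 1).
Transitive: yes — every two-step R-path is closed by a direct edge.
Euclidean: no — 5 R 2 and 5 R 5, but not 2 R 5.
Only Euclidean fails.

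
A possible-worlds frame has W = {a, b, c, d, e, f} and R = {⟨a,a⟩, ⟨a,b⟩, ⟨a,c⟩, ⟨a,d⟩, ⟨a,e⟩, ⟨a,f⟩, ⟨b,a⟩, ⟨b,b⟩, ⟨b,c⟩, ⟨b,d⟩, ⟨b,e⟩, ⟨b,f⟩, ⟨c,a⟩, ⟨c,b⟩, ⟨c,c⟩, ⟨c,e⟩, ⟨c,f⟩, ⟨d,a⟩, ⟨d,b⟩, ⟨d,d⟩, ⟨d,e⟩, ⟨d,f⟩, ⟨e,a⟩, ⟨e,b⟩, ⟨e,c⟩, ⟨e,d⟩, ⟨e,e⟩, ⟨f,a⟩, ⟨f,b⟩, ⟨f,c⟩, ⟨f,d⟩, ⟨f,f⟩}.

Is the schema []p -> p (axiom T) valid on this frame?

Yes

Axiom T corresponds to the accessibility relation being reflexive.
Reflexive: yes — every world is R-related to itself.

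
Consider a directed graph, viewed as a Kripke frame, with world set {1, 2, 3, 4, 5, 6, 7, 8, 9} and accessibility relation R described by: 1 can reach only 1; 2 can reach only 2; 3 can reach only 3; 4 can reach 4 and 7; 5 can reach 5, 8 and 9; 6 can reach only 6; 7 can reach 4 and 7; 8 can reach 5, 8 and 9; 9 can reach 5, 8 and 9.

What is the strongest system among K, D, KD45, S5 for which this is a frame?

Serial (axiom D): yes — every world has a successor (e.g. 1 R 1).
Euclidean (axiom 5): yes — any two successors of a common world are R-related.
Transitive (axiom 4): yes — every two-step R-path is closed by a direct edge.
Reflexive (axiom T): yes — every world is R-related to itself.
So F validates K, D, KD45, S5. The strongest is S5.

S5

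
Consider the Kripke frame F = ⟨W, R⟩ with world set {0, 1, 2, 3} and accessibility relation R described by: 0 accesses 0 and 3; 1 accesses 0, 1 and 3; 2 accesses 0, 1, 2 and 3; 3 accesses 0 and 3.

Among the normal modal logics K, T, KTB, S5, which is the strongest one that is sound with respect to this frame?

Reflexive (axiom T): yes — every world is R-related to itself.
Symmetric (axiom B): no — 1 R 0 but not 0 R 1.
Euclidean (axiom 5): no — 2 R 0 and 2 R 1, but not 0 R 1.
So F validates K, T; KTB would additionally require R to be symmetric. The strongest is T.

T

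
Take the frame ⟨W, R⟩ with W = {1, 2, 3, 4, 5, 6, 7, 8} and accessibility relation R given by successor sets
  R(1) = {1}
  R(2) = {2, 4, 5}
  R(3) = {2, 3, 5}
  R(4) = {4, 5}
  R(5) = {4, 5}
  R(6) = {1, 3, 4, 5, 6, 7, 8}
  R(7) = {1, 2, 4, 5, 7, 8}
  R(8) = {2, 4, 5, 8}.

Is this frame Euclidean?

Euclidean: no — 3 R 5 and 3 R 2, but not 5 R 2.

No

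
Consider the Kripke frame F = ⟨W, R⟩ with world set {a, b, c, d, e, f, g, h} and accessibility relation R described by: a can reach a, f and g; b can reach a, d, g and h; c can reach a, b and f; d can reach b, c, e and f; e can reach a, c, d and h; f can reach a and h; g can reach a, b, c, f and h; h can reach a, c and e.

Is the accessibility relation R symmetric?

Symmetric: no — b R a but not a R b.

No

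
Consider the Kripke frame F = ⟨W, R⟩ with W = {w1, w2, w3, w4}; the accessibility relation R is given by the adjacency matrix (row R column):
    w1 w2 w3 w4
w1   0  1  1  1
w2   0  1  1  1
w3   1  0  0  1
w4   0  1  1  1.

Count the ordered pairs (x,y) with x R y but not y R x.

3

Enumerating: (w1,w2), (w1,w4), (w2,w3).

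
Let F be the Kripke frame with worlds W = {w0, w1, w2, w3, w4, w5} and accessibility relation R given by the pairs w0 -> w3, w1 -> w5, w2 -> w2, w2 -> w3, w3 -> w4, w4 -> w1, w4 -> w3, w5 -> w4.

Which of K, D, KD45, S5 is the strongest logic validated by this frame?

D

Serial (axiom D): yes — every world has a successor (e.g. w0 R w3).
Euclidean (axiom 5): no — w4 R w1 and w4 R w3, but not w1 R w3.
Transitive (axiom 4): no — w0 R w3 and w3 R w4, but not w0 R w4.
Reflexive (axiom T): no — w0 is not related to itself.
So F validates K, D; KD45 would additionally require R to be Euclidean and transitive. The strongest is D.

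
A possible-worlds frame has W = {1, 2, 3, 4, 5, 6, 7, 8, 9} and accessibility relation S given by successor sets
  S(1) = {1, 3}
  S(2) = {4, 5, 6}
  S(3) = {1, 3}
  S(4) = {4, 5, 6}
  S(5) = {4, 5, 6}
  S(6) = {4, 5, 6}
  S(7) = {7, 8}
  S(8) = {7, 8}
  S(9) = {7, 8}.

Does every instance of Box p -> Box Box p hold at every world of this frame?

By correspondence theory, 4 is valid on a frame iff S is transitive.
Transitive: yes — every two-step S-path is closed by a direct edge.

Yes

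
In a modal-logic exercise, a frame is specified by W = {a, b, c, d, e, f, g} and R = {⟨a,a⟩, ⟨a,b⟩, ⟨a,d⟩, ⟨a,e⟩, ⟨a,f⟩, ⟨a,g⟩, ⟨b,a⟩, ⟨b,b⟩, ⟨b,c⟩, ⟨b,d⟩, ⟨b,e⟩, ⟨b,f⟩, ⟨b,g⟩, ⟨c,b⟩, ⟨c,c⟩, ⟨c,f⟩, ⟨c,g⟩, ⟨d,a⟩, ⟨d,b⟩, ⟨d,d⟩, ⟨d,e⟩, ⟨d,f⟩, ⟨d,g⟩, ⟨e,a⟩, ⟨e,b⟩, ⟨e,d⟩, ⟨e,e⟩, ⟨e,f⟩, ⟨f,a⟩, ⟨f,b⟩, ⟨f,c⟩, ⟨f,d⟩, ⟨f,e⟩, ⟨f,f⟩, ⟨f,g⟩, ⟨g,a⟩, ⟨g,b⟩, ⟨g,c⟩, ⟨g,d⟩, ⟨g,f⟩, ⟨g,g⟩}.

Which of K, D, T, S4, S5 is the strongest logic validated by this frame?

Serial (axiom D): yes — every world has a successor (e.g. a R a).
Reflexive (axiom T): yes — every world is R-related to itself.
Transitive (axiom 4): no — a R b and b R c, but not a R c.
Euclidean (axiom 5): no — a R e and a R g, but not e R g.
So F validates K, D, T; S4 would additionally require R to be transitive. The strongest is T.

T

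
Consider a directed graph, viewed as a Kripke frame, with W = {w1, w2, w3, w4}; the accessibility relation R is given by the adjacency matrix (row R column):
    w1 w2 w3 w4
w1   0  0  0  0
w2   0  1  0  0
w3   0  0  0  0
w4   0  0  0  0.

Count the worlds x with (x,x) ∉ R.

3

Enumerating: w1, w3, w4.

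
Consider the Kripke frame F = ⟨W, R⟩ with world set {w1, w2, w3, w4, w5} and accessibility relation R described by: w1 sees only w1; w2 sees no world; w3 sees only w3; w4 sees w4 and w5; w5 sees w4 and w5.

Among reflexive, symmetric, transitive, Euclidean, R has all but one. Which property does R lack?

reflexive

Reflexive: no — w2 is not related to itself.
Symmetric: yes — every pair in R has its reverse in R.
Transitive: yes — every two-step R-path is closed by a direct edge.
Euclidean: yes — any two successors of a common world are R-related.
Only reflexive fails.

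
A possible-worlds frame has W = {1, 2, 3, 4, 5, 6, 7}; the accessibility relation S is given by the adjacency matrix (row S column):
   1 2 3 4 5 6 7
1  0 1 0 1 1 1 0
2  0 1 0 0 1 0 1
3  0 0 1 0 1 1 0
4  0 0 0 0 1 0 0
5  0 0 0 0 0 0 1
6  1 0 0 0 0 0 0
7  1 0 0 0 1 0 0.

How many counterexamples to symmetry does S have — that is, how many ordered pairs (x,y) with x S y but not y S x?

Enumerating: (1,2), (1,4), (1,5), (2,5), (2,7), (3,5), (3,6), (4,5), (7,1).

9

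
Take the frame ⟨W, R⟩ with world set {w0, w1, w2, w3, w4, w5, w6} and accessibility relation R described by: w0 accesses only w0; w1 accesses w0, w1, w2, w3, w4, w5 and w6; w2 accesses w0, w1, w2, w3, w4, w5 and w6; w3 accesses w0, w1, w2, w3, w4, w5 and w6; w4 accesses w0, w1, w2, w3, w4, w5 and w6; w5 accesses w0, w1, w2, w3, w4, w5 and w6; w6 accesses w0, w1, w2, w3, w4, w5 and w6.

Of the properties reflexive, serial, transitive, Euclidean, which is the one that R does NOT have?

Euclidean

Reflexive: yes — every world is R-related to itself.
Serial: yes — every world has a successor (e.g. w0 R w0).
Transitive: yes — every two-step R-path is closed by a direct edge.
Euclidean: no — w1 R w0 and w1 R w2, but not w0 R w2.
Only Euclidean fails.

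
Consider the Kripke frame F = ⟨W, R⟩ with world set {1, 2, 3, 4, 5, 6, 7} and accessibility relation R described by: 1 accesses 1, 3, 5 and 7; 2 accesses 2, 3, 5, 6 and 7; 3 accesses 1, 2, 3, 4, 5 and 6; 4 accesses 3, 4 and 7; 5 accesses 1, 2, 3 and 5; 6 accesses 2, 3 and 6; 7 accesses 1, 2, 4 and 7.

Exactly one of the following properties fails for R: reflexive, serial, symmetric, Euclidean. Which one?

Euclidean

Reflexive: yes — every world is R-related to itself.
Serial: yes — every world has a successor (e.g. 1 R 1).
Symmetric: yes — every pair in R has its reverse in R.
Euclidean: no — 1 R 3 and 1 R 7, but not 3 R 7.
Only Euclidean fails.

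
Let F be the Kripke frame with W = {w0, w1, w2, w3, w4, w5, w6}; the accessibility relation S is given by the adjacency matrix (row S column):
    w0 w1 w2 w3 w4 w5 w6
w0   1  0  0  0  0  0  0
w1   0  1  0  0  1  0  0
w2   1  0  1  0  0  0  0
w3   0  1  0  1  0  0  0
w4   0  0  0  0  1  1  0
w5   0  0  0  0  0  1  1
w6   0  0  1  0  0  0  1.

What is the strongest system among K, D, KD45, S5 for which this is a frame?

Serial (axiom D): yes — every world has a successor (e.g. w0 S w0).
Euclidean (axiom 5): no — w1 S w4 and w1 S w1, but not w4 S w1.
Transitive (axiom 4): no — w1 S w4 and w4 S w5, but not w1 S w5.
Reflexive (axiom T): yes — every world is S-related to itself.
So F validates K, D; KD45 would additionally require S to be Euclidean and transitive. The strongest is D.

D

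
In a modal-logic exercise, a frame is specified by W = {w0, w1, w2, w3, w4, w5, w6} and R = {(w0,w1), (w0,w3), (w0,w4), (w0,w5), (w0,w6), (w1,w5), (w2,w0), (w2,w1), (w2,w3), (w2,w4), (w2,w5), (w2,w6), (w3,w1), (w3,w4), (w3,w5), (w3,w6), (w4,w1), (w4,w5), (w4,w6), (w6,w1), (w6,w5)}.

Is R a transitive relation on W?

Transitive: yes — every two-step R-path is closed by a direct edge.

Yes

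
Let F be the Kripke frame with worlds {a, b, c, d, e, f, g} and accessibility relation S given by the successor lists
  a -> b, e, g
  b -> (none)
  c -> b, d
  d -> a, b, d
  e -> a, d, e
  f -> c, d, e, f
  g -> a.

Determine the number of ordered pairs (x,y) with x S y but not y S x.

9

Enumerating: (a,b), (c,b), (c,d), (d,a), (d,b), (e,d), (f,c), (f,d), (f,e).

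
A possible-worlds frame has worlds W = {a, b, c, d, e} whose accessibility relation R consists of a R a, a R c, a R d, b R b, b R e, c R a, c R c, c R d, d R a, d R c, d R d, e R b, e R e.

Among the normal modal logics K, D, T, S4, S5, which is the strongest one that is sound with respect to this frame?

Serial (axiom D): yes — every world has a successor (e.g. a R a).
Reflexive (axiom T): yes — every world is R-related to itself.
Transitive (axiom 4): yes — every two-step R-path is closed by a direct edge.
Euclidean (axiom 5): yes — any two successors of a common world are R-related.
So F validates K, D, T, S4, S5. The strongest is S5.

S5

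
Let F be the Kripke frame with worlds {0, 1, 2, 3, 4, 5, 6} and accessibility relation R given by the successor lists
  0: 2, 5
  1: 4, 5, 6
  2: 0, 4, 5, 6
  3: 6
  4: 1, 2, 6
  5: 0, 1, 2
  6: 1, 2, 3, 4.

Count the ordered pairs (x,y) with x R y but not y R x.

R is symmetric; there are no such tuples.

0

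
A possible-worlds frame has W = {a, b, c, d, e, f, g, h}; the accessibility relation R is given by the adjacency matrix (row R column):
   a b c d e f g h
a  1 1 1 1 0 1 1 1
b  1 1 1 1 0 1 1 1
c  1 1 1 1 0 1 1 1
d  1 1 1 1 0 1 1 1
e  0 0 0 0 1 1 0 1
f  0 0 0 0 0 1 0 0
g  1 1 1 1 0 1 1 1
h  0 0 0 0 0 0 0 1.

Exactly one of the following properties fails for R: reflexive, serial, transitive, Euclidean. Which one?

Reflexive: yes — every world is R-related to itself.
Serial: yes — every world has a successor (e.g. a R a).
Transitive: yes — every two-step R-path is closed by a direct edge.
Euclidean: no — a R f and a R b, but not f R b.
Only Euclidean fails.

Euclidean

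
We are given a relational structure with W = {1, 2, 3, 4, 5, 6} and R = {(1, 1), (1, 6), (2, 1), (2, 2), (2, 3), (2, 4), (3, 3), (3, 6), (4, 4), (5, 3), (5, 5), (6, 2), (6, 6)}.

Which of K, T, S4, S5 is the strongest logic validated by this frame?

T

Reflexive (axiom T): yes — every world is R-related to itself.
Transitive (axiom 4): no — 1 R 6 and 6 R 2, but not 1 R 2.
Euclidean (axiom 5): no — 2 R 1 and 2 R 3, but not 1 R 3.
So F validates K, T; S4 would additionally require R to be transitive. The strongest is T.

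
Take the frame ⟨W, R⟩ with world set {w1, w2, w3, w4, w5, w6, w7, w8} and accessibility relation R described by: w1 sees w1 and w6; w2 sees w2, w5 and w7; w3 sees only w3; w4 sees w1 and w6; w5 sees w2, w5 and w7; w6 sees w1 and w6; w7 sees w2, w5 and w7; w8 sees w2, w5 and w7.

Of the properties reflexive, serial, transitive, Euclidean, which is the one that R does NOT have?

Reflexive: no — w4 is not related to itself.
Serial: yes — every world has a successor (e.g. w1 R w1).
Transitive: yes — every two-step R-path is closed by a direct edge.
Euclidean: yes — any two successors of a common world are R-related.
Only reflexive fails.

reflexive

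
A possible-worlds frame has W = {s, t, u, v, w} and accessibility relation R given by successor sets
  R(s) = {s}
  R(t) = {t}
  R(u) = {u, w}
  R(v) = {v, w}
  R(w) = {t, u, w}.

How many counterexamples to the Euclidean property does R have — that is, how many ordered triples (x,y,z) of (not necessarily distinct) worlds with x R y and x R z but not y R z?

4

Enumerating: (v,w,v), (w,t,u), (w,t,w), (w,u,t).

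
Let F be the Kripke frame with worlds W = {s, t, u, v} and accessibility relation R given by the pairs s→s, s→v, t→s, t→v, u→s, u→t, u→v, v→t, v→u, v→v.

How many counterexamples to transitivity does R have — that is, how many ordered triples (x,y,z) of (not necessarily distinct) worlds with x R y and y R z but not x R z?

Enumerating: (s,v,t), (s,v,u), (t,v,t), (t,v,u), (u,v,u), (v,t,s), (v,u,s).

7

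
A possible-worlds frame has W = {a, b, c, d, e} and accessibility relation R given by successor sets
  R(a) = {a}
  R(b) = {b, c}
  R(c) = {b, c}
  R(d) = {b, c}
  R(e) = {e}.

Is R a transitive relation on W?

Yes

Transitive: yes — every two-step R-path is closed by a direct edge.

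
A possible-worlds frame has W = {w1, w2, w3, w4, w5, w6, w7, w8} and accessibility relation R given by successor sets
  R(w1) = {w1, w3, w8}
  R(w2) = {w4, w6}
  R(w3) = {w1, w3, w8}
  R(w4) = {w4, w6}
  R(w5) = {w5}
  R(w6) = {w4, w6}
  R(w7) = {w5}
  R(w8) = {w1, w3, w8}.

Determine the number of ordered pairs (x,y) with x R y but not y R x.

Enumerating: (w2,w4), (w2,w6), (w7,w5).

3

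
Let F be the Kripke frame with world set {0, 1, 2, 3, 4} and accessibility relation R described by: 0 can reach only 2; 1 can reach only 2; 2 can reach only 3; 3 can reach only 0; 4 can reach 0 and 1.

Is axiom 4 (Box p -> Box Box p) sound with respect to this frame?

No

Axiom 4 corresponds to the accessibility relation being transitive.
Transitive: no — 0 R 2 and 2 R 3, but not 0 R 3.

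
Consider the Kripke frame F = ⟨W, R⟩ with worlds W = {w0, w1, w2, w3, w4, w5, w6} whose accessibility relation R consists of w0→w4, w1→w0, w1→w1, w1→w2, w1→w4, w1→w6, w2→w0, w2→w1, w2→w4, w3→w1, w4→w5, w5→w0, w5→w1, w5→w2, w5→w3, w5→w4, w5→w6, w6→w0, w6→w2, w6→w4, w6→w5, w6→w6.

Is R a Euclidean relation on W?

No

Euclidean: no — w1 R w0 and w1 R w2, but not w0 R w2.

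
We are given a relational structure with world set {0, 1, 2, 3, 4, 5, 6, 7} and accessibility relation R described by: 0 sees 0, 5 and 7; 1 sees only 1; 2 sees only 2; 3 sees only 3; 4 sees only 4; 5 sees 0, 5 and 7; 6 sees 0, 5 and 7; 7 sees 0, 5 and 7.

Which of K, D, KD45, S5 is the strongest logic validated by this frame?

KD45

Serial (axiom D): yes — every world has a successor (e.g. 0 R 0).
Euclidean (axiom 5): yes — any two successors of a common world are R-related.
Transitive (axiom 4): yes — every two-step R-path is closed by a direct edge.
Reflexive (axiom T): no — 6 is not related to itself.
So F validates K, D, KD45; S5 would additionally require R to be reflexive. The strongest is KD45.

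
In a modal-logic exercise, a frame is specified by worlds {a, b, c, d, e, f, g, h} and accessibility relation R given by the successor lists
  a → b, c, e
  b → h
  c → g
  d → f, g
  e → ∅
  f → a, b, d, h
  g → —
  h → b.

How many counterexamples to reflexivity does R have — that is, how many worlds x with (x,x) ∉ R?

Enumerating: a, b, c, d, e, f, g, h.

8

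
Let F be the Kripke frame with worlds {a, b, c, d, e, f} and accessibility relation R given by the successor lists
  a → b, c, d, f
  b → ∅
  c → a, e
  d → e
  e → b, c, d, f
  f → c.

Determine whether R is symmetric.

No

Symmetric: no — a R b but not b R a.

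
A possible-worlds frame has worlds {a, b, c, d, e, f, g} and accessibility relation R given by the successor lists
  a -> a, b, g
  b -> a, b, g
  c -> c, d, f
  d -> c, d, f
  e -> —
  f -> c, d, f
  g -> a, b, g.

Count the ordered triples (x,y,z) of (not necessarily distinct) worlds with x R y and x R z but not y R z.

R is Euclidean; there are no such tuples.

0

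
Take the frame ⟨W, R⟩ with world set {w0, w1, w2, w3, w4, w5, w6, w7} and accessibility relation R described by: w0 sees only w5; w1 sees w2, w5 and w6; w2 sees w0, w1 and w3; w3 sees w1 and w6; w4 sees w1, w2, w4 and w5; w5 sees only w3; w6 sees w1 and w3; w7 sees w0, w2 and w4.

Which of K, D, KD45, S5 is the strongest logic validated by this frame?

D

Serial (axiom D): yes — every world has a successor (e.g. w0 R w5).
Euclidean (axiom 5): no — w1 R w2 and w1 R w5, but not w2 R w5.
Transitive (axiom 4): no — w0 R w5 and w5 R w3, but not w0 R w3.
Reflexive (axiom T): no — w0 is not related to itself.
So F validates K, D; KD45 would additionally require R to be Euclidean and transitive. The strongest is D.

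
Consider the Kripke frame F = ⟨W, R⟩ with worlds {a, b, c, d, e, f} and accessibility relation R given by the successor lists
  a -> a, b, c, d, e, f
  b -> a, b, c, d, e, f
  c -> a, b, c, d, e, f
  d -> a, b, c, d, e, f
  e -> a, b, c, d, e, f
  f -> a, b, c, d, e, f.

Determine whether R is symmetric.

Yes

Symmetric: yes — every pair in R has its reverse in R.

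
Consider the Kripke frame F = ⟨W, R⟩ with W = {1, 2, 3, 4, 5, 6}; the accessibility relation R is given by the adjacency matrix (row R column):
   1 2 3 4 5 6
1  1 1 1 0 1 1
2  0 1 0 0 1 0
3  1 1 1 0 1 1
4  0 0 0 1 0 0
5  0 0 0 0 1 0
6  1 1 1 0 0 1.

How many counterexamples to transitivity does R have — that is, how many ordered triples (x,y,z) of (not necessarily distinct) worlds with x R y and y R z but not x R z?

3

Enumerating: (6,1,5), (6,2,5), (6,3,5).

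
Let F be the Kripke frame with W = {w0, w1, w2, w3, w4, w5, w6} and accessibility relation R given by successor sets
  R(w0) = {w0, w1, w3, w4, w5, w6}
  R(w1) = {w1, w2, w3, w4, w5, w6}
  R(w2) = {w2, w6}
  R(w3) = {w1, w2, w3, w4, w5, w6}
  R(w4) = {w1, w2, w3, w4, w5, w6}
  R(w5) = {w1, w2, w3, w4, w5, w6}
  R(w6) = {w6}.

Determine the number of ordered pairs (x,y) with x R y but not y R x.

14

Enumerating: (w0,w1), (w0,w3), (w0,w4), (w0,w5), (w0,w6), (w1,w2), (w1,w6), (w2,w6), (w3,w2), (w3,w6), (w4,w2), (w4,w6), (w5,w2), (w5,w6).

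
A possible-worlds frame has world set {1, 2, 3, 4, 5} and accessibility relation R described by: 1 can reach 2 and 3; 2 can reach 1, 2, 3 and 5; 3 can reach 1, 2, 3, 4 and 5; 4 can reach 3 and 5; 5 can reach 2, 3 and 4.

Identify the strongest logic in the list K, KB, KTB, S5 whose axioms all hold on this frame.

KB

Symmetric (axiom B): yes — every pair in R has its reverse in R.
Reflexive (axiom T): no — 1 is not related to itself.
Euclidean (axiom 5): no — 2 R 1 and 2 R 5, but not 1 R 5.
So F validates K, KB; KTB would additionally require R to be reflexive. The strongest is KB.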